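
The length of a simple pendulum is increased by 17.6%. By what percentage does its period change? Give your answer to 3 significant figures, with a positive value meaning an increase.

T ∝ √L, so T'/T = √(1.176) = 1.084.
Percentage change in T = (1.084 − 1) × 100% = 8.44%.

8.44%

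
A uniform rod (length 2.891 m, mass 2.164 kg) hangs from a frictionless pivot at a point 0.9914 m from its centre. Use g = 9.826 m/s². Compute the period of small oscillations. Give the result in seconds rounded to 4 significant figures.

2.609 s

For a physical pendulum T = 2π√(I/(mgd)), with d = 0.99140 m from pivot to centre of mass.
I_cm = mL²/12 = 2.164 × 2.891²/12 = 1.5072 kg·m²; I = I_cm + md² = 1.5072 + 2.164 × 0.99140² = 3.6341 kg·m².
T = 2π√(3.6341/(2.164 × 9.826 × 0.99140)) = 2.609 s.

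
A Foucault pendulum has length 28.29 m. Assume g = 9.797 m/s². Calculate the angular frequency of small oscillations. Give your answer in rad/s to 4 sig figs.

0.5885 rad/s

ω = √(g/L) = √(9.797/28.29) = 0.5885 rad/s.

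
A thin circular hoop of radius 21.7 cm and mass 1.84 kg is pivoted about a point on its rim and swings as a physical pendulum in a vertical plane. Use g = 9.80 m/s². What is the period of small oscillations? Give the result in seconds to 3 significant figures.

I_cm = mr² = 0.08664 kg·m². The pivot is at distance d = 0.217 m from the centre of mass.
By the parallel-axis theorem, I = I_cm + md² = 0.08664 + 0.08664 = 0.1733 kg·m².
T = 2π√(I/(mgd)) = 2π√(0.1733/(1.84 × 9.80 × 0.217)) = 1.32 s.

1.32 s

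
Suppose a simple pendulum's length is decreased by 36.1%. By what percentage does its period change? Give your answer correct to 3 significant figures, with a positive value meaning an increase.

-20.1%

T ∝ √L, so T'/T = √(0.6390) = 0.7994.
Percentage change in T = (0.7994 − 1) × 100% = -20.1%.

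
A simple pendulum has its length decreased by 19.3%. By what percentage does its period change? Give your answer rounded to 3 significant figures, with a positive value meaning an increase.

-10.2%

T ∝ √L, so T'/T = √(0.8070) = 0.8983.
Percentage change in T = (0.8983 − 1) × 100% = -10.2%.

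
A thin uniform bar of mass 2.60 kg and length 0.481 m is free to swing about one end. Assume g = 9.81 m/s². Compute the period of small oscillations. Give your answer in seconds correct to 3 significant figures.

1.14 s

For a physical pendulum T = 2π√(I/(mgd)), with d = 0.2405 m from pivot to centre of mass.
I_cm = mL²/12 = 2.60 × 0.481²/12 = 0.05013 kg·m²; I = I_cm + md² = 0.05013 + 2.60 × 0.2405² = 0.2005 kg·m².
T = 2π√(0.2005/(2.60 × 9.81 × 0.2405)) = 1.14 s.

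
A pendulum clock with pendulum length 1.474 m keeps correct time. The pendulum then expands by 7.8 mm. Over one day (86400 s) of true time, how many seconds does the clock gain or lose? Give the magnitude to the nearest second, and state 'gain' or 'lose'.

lose 228 s

T ∝ √L, so T'/T = √(1.48180/1.474) = 1.00264.
In 86400 s of true time the clock registers 86400/1.00264 = 86172.3 s, so it loses 228 s.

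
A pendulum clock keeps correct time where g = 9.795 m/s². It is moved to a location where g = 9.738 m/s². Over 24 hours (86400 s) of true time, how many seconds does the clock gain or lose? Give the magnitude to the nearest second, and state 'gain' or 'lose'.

The clock's period scales as T ∝ 1/√g, so T'/T = √(9.795/9.738) = 1.00292.
In 86400 s of true time the clock registers 86400/1.00292 = 86148.2 s, so it loses 252 s.

lose 252 s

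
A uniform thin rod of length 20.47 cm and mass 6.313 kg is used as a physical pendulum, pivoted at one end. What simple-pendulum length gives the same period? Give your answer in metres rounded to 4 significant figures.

The equivalent simple-pendulum length is L_eq = I/(md), where I is about the pivot and d = 0.10235 m.
I_cm = (1/12)mL² = 0.022044 kg·m², so I = I_cm + md² = 0.022044 + 0.066132 = 0.088176 kg·m².
L_eq = 0.088176/(6.313 × 0.10235) = 0.1365 m.

0.1365 m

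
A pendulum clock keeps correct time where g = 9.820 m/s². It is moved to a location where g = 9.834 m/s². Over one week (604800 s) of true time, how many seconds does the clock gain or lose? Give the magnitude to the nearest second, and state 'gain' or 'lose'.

gain 431 s

The clock's period scales as T ∝ 1/√g, so T'/T = √(9.820/9.834) = 0.999288.
In 604800 s of true time the clock registers 604800/0.999288 = 605231.0 s, so it gains 431 s.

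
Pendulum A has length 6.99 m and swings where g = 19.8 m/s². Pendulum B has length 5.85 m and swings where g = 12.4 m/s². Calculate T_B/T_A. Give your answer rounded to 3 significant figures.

T = 2π√(L/g), so T_B/T_A = √((L_B/g_B)/(L_A/g_A)) = √((5.85/12.4)/(6.99/19.8)) = 1.16.

1.16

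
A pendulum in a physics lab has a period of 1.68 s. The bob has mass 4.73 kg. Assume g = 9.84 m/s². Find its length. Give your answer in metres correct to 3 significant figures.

0.703 m

From T = 2π√(L/g), L = gT²/(4π²) = 9.84 × 1.680²/(4π²) = 0.703 m.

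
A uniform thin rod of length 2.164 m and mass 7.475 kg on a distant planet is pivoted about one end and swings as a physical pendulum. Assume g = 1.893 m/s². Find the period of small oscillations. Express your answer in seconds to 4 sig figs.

For a physical pendulum T = 2π√(I/(mgd)), with d = 1.0820 m from pivot to centre of mass.
I_cm = mL²/12 = 7.475 × 2.164²/12 = 2.9171 kg·m²; I = I_cm + md² = 2.9171 + 7.475 × 1.0820² = 11.668 kg·m².
T = 2π√(11.668/(7.475 × 1.893 × 1.0820)) = 5.485 s.

5.485 s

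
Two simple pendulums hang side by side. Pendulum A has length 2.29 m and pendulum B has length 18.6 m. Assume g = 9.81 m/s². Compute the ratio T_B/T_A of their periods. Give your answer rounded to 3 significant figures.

T ∝ √L, so T_B/T_A = √(L_B/L_A) = √(18.6/2.29) = 2.85.

2.85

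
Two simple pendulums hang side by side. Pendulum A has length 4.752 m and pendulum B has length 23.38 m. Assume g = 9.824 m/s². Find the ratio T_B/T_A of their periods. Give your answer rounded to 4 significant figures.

T ∝ √L, so T_B/T_A = √(L_B/L_A) = √(23.38/4.752) = 2.218.

2.218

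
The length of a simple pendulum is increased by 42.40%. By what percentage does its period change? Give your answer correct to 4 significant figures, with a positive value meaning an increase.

19.33%

T ∝ √L, so T'/T = √(1.4240) = 1.1933.
Percentage change in T = (1.1933 − 1) × 100% = 19.33%.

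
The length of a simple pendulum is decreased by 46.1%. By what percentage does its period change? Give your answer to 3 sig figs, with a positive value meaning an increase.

T ∝ √L, so T'/T = √(0.5390) = 0.7342.
Percentage change in T = (0.7342 − 1) × 100% = -26.6%.

-26.6%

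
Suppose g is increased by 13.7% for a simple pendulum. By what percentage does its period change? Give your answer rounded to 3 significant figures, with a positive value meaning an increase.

T ∝ 1/√g, so T'/T = 1/√(1.137) = 0.9378.
Percentage change in T = (0.9378 − 1) × 100% = -6.22%.

-6.22%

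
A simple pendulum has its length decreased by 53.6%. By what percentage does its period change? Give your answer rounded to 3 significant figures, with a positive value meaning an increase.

-31.9%

T ∝ √L, so T'/T = √(0.4640) = 0.6812.
Percentage change in T = (0.6812 − 1) × 100% = -31.9%.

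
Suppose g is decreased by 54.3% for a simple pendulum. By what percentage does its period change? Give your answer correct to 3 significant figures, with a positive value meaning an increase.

T ∝ 1/√g, so T'/T = 1/√(0.4570) = 1.479.
Percentage change in T = (1.479 − 1) × 100% = 47.9%.

47.9%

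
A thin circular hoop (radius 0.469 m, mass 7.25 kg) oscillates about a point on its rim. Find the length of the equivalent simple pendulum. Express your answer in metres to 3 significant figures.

0.938 m

The equivalent simple-pendulum length is L_eq = I/(md), where I is about the pivot and d = 0.4690 m.
I_cm = mR² = 1.595 kg·m², so I = I_cm + md² = 1.595 + 1.595 = 3.189 kg·m².
L_eq = 3.189/(7.25 × 0.4690) = 0.938 m.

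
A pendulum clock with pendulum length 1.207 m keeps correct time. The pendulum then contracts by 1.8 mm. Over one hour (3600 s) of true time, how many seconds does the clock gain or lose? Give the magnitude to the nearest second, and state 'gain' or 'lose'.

T ∝ √L, so T'/T = √(1.20520/1.207) = 0.999254.
In 3600 s of true time the clock registers 3600/0.999254 = 3602.7 s, so it gains 3 s.

gain 3 s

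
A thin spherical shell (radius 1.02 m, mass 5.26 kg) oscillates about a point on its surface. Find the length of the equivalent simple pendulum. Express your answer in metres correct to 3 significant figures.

The equivalent simple-pendulum length is L_eq = I/(md), where I is about the pivot and d = 1.020 m.
I_cm = (2/3)mR² = 3.648 kg·m², so I = I_cm + md² = 3.648 + 5.473 = 9.121 kg·m².
L_eq = 9.121/(5.26 × 1.020) = 1.70 m.

1.70 m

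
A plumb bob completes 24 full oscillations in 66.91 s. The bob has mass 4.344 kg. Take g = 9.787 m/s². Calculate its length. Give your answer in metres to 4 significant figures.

T = 66.91/24 = 2.7879 s.
From T = 2π√(L/g), L = gT²/(4π²) = 9.787 × 2.7879²/(4π²) = 1.927 m.

1.927 m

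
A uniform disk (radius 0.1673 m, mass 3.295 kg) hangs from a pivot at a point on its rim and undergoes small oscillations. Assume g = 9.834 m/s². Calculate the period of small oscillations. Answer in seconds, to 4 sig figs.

1.004 s

I_cm = ½mr² = 0.046112 kg·m². The pivot is at distance d = 0.1673 m from the centre of mass.
By the parallel-axis theorem, I = I_cm + md² = 0.046112 + 0.092225 = 0.13834 kg·m².
T = 2π√(I/(mgd)) = 2π√(0.13834/(3.295 × 9.834 × 0.1673)) = 1.004 s.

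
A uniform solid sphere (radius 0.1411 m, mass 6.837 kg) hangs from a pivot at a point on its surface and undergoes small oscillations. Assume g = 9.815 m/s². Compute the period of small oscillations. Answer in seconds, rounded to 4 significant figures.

0.8914 s

I_cm = (2/5)mr² = 0.054448 kg·m². The pivot is at distance d = 0.1411 m from the centre of mass.
By the parallel-axis theorem, I = I_cm + md² = 0.054448 + 0.13612 = 0.19057 kg·m².
T = 2π√(I/(mgd)) = 2π√(0.19057/(6.837 × 9.815 × 0.1411)) = 0.8914 s.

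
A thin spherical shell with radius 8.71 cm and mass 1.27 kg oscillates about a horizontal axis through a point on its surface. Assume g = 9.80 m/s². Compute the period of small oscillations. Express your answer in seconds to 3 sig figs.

I_cm = (2/3)mr² = 0.006423 kg·m². The pivot is at distance d = 0.0871 m from the centre of mass.
By the parallel-axis theorem, I = I_cm + md² = 0.006423 + 0.009635 = 0.01606 kg·m².
T = 2π√(I/(mgd)) = 2π√(0.01606/(1.27 × 9.80 × 0.0871)) = 0.765 s.

0.765 s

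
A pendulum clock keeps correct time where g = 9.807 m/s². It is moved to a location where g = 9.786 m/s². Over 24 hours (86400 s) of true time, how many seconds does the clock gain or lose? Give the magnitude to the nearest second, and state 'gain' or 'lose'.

lose 93 s

The clock's period scales as T ∝ 1/√g, so T'/T = √(9.807/9.786) = 1.00107.
In 86400 s of true time the clock registers 86400/1.00107 = 86307.4 s, so it loses 93 s.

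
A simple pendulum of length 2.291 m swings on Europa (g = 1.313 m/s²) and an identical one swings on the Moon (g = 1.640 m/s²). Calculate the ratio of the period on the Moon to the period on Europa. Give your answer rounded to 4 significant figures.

0.8948

T ∝ 1/√g, so T₂/T₁ = √(g₁/g₂) = √(1.313/1.640) = 0.8948.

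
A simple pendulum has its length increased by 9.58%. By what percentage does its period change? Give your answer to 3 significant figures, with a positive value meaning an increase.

4.68%

T ∝ √L, so T'/T = √(1.096) = 1.047.
Percentage change in T = (1.047 − 1) × 100% = 4.68%.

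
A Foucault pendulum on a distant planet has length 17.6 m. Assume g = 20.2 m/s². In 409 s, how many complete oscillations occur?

T = 2π√(L/g) = 2π√(17.6/20.2) = 5.865 s.
Number of complete oscillations = ⌊409/5.865⌋ = ⌊69.74⌋ = 69.

69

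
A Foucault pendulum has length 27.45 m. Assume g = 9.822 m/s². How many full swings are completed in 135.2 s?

12

T = 2π√(L/g) = 2π√(27.45/9.822) = 10.504 s.
Number of complete oscillations = ⌊135.2/10.504⌋ = ⌊12.871⌋ = 12.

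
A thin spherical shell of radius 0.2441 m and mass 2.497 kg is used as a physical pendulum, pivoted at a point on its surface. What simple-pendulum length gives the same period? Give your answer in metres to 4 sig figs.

0.4068 m

The equivalent simple-pendulum length is L_eq = I/(md), where I is about the pivot and d = 0.24410 m.
I_cm = (2/3)mR² = 0.099189 kg·m², so I = I_cm + md² = 0.099189 + 0.14878 = 0.24797 kg·m².
L_eq = 0.24797/(2.497 × 0.24410) = 0.4068 m.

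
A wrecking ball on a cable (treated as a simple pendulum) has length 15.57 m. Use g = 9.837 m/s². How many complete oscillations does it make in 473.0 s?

T = 2π√(L/g) = 2π√(15.57/9.837) = 7.9048 s.
Number of complete oscillations = ⌊473.0/7.9048⌋ = ⌊59.837⌋ = 59.

59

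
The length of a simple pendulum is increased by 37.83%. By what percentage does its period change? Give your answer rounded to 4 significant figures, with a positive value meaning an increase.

T ∝ √L, so T'/T = √(1.3783) = 1.1740.
Percentage change in T = (1.1740 − 1) × 100% = 17.40%.

17.40%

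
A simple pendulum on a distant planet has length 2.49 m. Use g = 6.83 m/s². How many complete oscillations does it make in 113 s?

29

T = 2π√(L/g) = 2π√(2.49/6.83) = 3.794 s.
Number of complete oscillations = ⌊113/3.794⌋ = ⌊29.79⌋ = 29.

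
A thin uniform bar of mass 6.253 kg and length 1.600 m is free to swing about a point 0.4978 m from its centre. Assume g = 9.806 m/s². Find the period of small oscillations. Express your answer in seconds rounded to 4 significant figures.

For a physical pendulum T = 2π√(I/(mgd)), with d = 0.49780 m from pivot to centre of mass.
I_cm = mL²/12 = 6.253 × 1.600²/12 = 1.3340 kg·m²; I = I_cm + md² = 1.3340 + 6.253 × 0.49780² = 2.8835 kg·m².
T = 2π√(2.8835/(6.253 × 9.806 × 0.49780)) = 1.931 s.

1.931 s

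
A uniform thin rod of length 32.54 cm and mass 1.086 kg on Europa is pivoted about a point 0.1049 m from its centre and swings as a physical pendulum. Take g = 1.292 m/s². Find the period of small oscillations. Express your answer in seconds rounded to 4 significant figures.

For a physical pendulum T = 2π√(I/(mgd)), with d = 0.10490 m from pivot to centre of mass.
I_cm = mL²/12 = 1.086 × 0.3254²/12 = 0.0095826 kg·m²; I = I_cm + md² = 0.0095826 + 1.086 × 0.10490² = 0.021533 kg·m².
T = 2π√(0.021533/(1.086 × 1.292 × 0.10490)) = 2.403 s.

2.403 s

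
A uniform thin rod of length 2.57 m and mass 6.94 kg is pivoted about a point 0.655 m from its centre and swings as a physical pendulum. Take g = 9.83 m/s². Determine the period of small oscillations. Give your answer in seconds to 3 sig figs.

For a physical pendulum T = 2π√(I/(mgd)), with d = 0.6550 m from pivot to centre of mass.
I_cm = mL²/12 = 6.94 × 2.57²/12 = 3.820 kg·m²; I = I_cm + md² = 3.820 + 6.94 × 0.6550² = 6.797 kg·m².
T = 2π√(6.797/(6.94 × 9.83 × 0.6550)) = 2.45 s.

2.45 s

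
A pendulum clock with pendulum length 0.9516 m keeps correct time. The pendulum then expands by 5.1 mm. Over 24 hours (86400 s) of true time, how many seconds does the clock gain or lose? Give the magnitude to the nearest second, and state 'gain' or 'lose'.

lose 231 s

T ∝ √L, so T'/T = √(0.95670/0.9516) = 1.00268.
In 86400 s of true time the clock registers 86400/1.00268 = 86169.4 s, so it loses 231 s.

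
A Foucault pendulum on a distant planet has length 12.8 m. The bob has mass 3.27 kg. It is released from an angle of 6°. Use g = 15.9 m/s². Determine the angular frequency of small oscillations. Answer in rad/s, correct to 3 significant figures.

ω = √(g/L) = √(15.9/12.8) = 1.11 rad/s.

1.11 rad/s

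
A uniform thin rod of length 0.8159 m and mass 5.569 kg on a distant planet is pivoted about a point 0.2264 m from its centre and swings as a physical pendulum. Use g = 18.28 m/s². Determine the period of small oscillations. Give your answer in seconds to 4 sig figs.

1.009 s

For a physical pendulum T = 2π√(I/(mgd)), with d = 0.22640 m from pivot to centre of mass.
I_cm = mL²/12 = 5.569 × 0.8159²/12 = 0.30894 kg·m²; I = I_cm + md² = 0.30894 + 5.569 × 0.22640² = 0.59439 kg·m².
T = 2π√(0.59439/(5.569 × 18.28 × 0.22640)) = 1.009 s.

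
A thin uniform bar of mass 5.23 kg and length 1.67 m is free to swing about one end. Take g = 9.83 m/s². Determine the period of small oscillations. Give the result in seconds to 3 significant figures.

2.11 s

For a physical pendulum T = 2π√(I/(mgd)), with d = 0.8350 m from pivot to centre of mass.
I_cm = mL²/12 = 5.23 × 1.67²/12 = 1.215 kg·m²; I = I_cm + md² = 1.215 + 5.23 × 0.8350² = 4.862 kg·m².
T = 2π√(4.862/(5.23 × 9.83 × 0.8350)) = 2.11 s.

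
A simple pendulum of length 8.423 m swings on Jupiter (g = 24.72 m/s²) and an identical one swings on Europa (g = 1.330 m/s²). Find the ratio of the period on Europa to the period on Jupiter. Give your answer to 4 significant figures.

4.311

T ∝ 1/√g, so T₂/T₁ = √(g₁/g₂) = √(24.72/1.330) = 4.311.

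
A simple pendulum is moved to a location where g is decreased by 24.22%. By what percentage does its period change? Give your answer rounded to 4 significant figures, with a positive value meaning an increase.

T ∝ 1/√g, so T'/T = 1/√(0.75780) = 1.1487.
Percentage change in T = (1.1487 − 1) × 100% = 14.87%.

14.87%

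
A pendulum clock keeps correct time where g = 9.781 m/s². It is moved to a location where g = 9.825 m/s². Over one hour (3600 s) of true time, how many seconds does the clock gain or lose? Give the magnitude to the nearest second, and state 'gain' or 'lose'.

The clock's period scales as T ∝ 1/√g, so T'/T = √(9.781/9.825) = 0.997758.
In 3600 s of true time the clock registers 3600/0.997758 = 3608.1 s, so it gains 8 s.

gain 8 s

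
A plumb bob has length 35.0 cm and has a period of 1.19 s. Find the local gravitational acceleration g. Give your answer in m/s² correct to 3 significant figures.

9.76 m/s²

From T = 2π√(L/g), g = 4π²L/T² = 4π² × 0.350/1.190² = 9.76 m/s².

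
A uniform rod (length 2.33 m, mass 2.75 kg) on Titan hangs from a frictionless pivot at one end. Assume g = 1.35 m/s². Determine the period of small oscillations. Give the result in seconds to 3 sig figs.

For a physical pendulum T = 2π√(I/(mgd)), with d = 1.165 m from pivot to centre of mass.
I_cm = mL²/12 = 2.75 × 2.33²/12 = 1.244 kg·m²; I = I_cm + md² = 1.244 + 2.75 × 1.165² = 4.976 kg·m².
T = 2π√(4.976/(2.75 × 1.35 × 1.165)) = 6.74 s.

6.74 s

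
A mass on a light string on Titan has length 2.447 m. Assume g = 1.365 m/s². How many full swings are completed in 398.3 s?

T = 2π√(L/g) = 2π√(2.447/1.365) = 8.4126 s.
Number of complete oscillations = ⌊398.3/8.4126⌋ = ⌊47.346⌋ = 47.

47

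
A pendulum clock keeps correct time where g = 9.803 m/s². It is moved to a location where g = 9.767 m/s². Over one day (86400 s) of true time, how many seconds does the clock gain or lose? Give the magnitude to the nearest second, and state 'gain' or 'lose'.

The clock's period scales as T ∝ 1/√g, so T'/T = √(9.803/9.767) = 1.00184.
In 86400 s of true time the clock registers 86400/1.00184 = 86241.2 s, so it loses 159 s.

lose 159 s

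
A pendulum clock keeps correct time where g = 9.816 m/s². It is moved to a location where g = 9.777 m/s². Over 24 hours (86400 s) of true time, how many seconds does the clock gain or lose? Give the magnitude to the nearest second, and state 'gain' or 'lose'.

lose 172 s

The clock's period scales as T ∝ 1/√g, so T'/T = √(9.816/9.777) = 1.00199.
In 86400 s of true time the clock registers 86400/1.00199 = 86228.2 s, so it loses 172 s.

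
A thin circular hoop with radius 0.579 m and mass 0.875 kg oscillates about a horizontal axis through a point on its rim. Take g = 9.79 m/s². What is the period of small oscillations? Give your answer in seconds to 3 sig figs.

I_cm = mr² = 0.2933 kg·m². The pivot is at distance d = 0.579 m from the centre of mass.
By the parallel-axis theorem, I = I_cm + md² = 0.2933 + 0.2933 = 0.5867 kg·m².
T = 2π√(I/(mgd)) = 2π√(0.5867/(0.875 × 9.79 × 0.579)) = 2.16 s.

2.16 s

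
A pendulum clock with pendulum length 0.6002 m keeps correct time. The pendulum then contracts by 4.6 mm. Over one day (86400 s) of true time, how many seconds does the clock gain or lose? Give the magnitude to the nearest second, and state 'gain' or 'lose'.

gain 333 s

T ∝ √L, so T'/T = √(0.59560/0.6002) = 0.996161.
In 86400 s of true time the clock registers 86400/0.996161 = 86733.0 s, so it gains 333 s.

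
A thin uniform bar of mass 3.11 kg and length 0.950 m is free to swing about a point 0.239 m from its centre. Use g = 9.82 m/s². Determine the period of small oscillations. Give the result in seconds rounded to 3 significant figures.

1.49 s

For a physical pendulum T = 2π√(I/(mgd)), with d = 0.2390 m from pivot to centre of mass.
I_cm = mL²/12 = 3.11 × 0.950²/12 = 0.2339 kg·m²; I = I_cm + md² = 0.2339 + 3.11 × 0.2390² = 0.4115 kg·m².
T = 2π√(0.4115/(3.11 × 9.82 × 0.2390)) = 1.49 s.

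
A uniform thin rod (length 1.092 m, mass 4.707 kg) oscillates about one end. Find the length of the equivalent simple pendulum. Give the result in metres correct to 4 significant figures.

The equivalent simple-pendulum length is L_eq = I/(md), where I is about the pivot and d = 0.54600 m.
I_cm = (1/12)mL² = 0.46774 kg·m², so I = I_cm + md² = 0.46774 + 1.4032 = 1.8710 kg·m².
L_eq = 1.8710/(4.707 × 0.54600) = 0.7280 m.

0.7280 m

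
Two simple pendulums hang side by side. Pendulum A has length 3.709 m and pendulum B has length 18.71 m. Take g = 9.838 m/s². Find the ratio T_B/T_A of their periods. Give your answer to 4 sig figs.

2.246

T ∝ √L, so T_B/T_A = √(L_B/L_A) = √(18.71/3.709) = 2.246.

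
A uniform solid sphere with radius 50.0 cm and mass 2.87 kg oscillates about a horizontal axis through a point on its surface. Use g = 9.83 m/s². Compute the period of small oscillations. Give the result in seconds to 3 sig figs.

1.68 s

I_cm = (2/5)mr² = 0.2870 kg·m². The pivot is at distance d = 0.500 m from the centre of mass.
By the parallel-axis theorem, I = I_cm + md² = 0.2870 + 0.7175 = 1.005 kg·m².
T = 2π√(I/(mgd)) = 2π√(1.005/(2.87 × 9.83 × 0.500)) = 1.68 s.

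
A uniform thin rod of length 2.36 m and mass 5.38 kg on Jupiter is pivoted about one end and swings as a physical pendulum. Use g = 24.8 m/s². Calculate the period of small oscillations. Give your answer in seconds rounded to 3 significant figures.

1.58 s

For a physical pendulum T = 2π√(I/(mgd)), with d = 1.180 m from pivot to centre of mass.
I_cm = mL²/12 = 5.38 × 2.36²/12 = 2.497 kg·m²; I = I_cm + md² = 2.497 + 5.38 × 1.180² = 9.988 kg·m².
T = 2π√(9.988/(5.38 × 24.8 × 1.180)) = 1.58 s.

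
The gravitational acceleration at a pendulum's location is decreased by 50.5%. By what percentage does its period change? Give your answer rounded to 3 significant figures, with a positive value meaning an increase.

42.1%

T ∝ 1/√g, so T'/T = 1/√(0.4950) = 1.421.
Percentage change in T = (1.421 − 1) × 100% = 42.1%.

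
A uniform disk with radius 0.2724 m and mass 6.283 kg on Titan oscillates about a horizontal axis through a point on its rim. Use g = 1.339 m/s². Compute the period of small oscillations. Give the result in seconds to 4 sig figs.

I_cm = ½mr² = 0.23310 kg·m². The pivot is at distance d = 0.2724 m from the centre of mass.
By the parallel-axis theorem, I = I_cm + md² = 0.23310 + 0.46621 = 0.69931 kg·m².
T = 2π√(I/(mgd)) = 2π√(0.69931/(6.283 × 1.339 × 0.2724)) = 3.471 s.

3.471 s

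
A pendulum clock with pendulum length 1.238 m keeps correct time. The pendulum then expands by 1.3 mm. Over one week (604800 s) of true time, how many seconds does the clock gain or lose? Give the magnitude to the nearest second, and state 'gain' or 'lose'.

T ∝ √L, so T'/T = √(1.23930/1.238) = 1.00052.
In 604800 s of true time the clock registers 604800/1.00052 = 604482.7 s, so it loses 317 s.

lose 317 s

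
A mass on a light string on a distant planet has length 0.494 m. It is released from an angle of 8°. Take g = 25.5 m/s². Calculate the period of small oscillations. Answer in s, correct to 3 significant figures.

0.875 s

T = 2π√(L/g) = 2π√(0.494/25.5) = 2π × 0.1392 = 0.875 s.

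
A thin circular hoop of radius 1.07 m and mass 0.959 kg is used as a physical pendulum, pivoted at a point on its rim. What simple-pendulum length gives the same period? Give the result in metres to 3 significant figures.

The equivalent simple-pendulum length is L_eq = I/(md), where I is about the pivot and d = 1.070 m.
I_cm = mR² = 1.098 kg·m², so I = I_cm + md² = 1.098 + 1.098 = 2.196 kg·m².
L_eq = 2.196/(0.959 × 1.070) = 2.14 m.

2.14 m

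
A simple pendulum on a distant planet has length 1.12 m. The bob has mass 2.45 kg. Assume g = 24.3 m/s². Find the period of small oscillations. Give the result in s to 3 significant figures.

T = 2π√(L/g) = 2π√(1.12/24.3) = 2π × 0.2147 = 1.35 s.

1.35 s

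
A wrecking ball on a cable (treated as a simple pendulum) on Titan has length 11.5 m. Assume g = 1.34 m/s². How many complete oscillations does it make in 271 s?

14

T = 2π√(L/g) = 2π√(11.5/1.34) = 18.41 s.
Number of complete oscillations = ⌊271/18.41⌋ = ⌊14.72⌋ = 14.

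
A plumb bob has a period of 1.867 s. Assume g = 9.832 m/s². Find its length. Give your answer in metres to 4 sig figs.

From T = 2π√(L/g), L = gT²/(4π²) = 9.832 × 1.8670²/(4π²) = 0.8681 m.

0.8681 m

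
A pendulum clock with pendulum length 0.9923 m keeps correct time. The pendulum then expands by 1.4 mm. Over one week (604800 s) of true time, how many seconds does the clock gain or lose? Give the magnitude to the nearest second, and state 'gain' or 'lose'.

T ∝ √L, so T'/T = √(0.99370/0.9923) = 1.00071.
In 604800 s of true time the clock registers 604800/1.00071 = 604373.8 s, so it loses 426 s.

lose 426 s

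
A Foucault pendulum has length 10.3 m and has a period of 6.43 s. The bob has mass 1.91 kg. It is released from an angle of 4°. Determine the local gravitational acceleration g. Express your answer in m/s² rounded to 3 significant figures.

9.84 m/s²

From T = 2π√(L/g), g = 4π²L/T² = 4π² × 10.3/6.430² = 9.84 m/s².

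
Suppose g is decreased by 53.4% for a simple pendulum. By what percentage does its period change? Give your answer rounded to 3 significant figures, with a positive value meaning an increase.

46.5%

T ∝ 1/√g, so T'/T = 1/√(0.4660) = 1.465.
Percentage change in T = (1.465 − 1) × 100% = 46.5%.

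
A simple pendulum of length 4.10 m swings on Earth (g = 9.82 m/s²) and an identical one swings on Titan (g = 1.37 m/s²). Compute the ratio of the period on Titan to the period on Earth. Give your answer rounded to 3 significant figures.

2.68

T ∝ 1/√g, so T₂/T₁ = √(g₁/g₂) = √(9.82/1.37) = 2.68.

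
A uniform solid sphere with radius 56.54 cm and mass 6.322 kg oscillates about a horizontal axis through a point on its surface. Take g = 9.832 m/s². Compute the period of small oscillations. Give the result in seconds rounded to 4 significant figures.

I_cm = (2/5)mr² = 0.80840 kg·m². The pivot is at distance d = 0.5654 m from the centre of mass.
By the parallel-axis theorem, I = I_cm + md² = 0.80840 + 2.0210 = 2.8294 kg·m².
T = 2π√(I/(mgd)) = 2π√(2.8294/(6.322 × 9.832 × 0.5654)) = 1.783 s.

1.783 s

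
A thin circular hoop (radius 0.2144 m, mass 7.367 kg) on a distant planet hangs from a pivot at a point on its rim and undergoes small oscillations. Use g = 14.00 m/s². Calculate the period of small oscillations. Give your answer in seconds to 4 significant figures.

I_cm = mr² = 0.33864 kg·m². The pivot is at distance d = 0.2144 m from the centre of mass.
By the parallel-axis theorem, I = I_cm + md² = 0.33864 + 0.33864 = 0.67728 kg·m².
T = 2π√(I/(mgd)) = 2π√(0.67728/(7.367 × 14.00 × 0.2144)) = 1.100 s.

1.100 s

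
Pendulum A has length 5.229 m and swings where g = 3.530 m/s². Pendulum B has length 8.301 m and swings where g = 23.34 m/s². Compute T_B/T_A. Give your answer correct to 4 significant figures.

T = 2π√(L/g), so T_B/T_A = √((L_B/g_B)/(L_A/g_A)) = √((8.301/23.34)/(5.229/3.530)) = 0.4900.

0.4900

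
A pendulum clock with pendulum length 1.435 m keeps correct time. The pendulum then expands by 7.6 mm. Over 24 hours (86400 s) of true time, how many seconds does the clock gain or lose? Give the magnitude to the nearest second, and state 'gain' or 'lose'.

T ∝ √L, so T'/T = √(1.44260/1.435) = 1.00264.
In 86400 s of true time the clock registers 86400/1.00264 = 86172.1 s, so it loses 228 s.

lose 228 s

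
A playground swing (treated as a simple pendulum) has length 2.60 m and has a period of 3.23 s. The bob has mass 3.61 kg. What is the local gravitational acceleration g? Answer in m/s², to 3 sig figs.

9.84 m/s²

From T = 2π√(L/g), g = 4π²L/T² = 4π² × 2.60/3.230² = 9.84 m/s².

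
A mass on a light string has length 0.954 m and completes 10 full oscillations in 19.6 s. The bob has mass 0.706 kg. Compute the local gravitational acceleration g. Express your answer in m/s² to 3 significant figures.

T = 19.6/10 = 1.960 s.
From T = 2π√(L/g), g = 4π²L/T² = 4π² × 0.954/1.960² = 9.80 m/s².

9.80 m/s²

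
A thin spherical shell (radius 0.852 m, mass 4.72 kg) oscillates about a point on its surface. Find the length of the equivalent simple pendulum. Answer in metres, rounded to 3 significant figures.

1.42 m

The equivalent simple-pendulum length is L_eq = I/(md), where I is about the pivot and d = 0.8520 m.
I_cm = (2/3)mR² = 2.284 kg·m², so I = I_cm + md² = 2.284 + 3.426 = 5.710 kg·m².
L_eq = 5.710/(4.72 × 0.8520) = 1.42 m.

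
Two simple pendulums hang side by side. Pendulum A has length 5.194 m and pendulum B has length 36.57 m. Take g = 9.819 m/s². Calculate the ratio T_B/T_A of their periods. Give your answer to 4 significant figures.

2.653

T ∝ √L, so T_B/T_A = √(L_B/L_A) = √(36.57/5.194) = 2.653.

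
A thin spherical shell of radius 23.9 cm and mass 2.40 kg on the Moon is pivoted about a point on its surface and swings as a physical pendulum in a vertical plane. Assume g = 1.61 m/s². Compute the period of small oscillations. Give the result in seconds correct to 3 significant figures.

I_cm = (2/3)mr² = 0.09139 kg·m². The pivot is at distance d = 0.239 m from the centre of mass.
By the parallel-axis theorem, I = I_cm + md² = 0.09139 + 0.1371 = 0.2285 kg·m².
T = 2π√(I/(mgd)) = 2π√(0.2285/(2.40 × 1.61 × 0.239)) = 3.13 s.

3.13 s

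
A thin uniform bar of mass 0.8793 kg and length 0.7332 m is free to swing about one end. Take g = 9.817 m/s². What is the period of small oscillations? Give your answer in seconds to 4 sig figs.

For a physical pendulum T = 2π√(I/(mgd)), with d = 0.36660 m from pivot to centre of mass.
I_cm = mL²/12 = 0.8793 × 0.7332²/12 = 0.039391 kg·m²; I = I_cm + md² = 0.039391 + 0.8793 × 0.36660² = 0.15757 kg·m².
T = 2π√(0.15757/(0.8793 × 9.817 × 0.36660)) = 1.402 s.

1.402 s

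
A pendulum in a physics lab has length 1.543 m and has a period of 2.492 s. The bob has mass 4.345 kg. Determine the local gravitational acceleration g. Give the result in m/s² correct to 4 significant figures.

9.809 m/s²

From T = 2π√(L/g), g = 4π²L/T² = 4π² × 1.543/2.4920² = 9.809 m/s².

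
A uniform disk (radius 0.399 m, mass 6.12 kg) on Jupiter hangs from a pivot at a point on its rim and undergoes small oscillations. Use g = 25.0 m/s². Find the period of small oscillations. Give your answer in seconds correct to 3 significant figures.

I_cm = ½mr² = 0.4872 kg·m². The pivot is at distance d = 0.399 m from the centre of mass.
By the parallel-axis theorem, I = I_cm + md² = 0.4872 + 0.9743 = 1.461 kg·m².
T = 2π√(I/(mgd)) = 2π√(1.461/(6.12 × 25.0 × 0.399)) = 0.972 s.

0.972 s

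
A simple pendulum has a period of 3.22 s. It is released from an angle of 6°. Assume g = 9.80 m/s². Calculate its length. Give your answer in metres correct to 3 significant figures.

From T = 2π√(L/g), L = gT²/(4π²) = 9.80 × 3.220²/(4π²) = 2.57 m.

2.57 m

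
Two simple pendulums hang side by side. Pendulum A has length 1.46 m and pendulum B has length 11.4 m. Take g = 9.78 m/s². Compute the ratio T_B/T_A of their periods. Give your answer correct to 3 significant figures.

T ∝ √L, so T_B/T_A = √(L_B/L_A) = √(11.4/1.46) = 2.79.

2.79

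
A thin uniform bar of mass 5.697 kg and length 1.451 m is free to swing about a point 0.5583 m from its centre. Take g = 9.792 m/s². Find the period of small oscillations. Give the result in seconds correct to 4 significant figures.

For a physical pendulum T = 2π√(I/(mgd)), with d = 0.55830 m from pivot to centre of mass.
I_cm = mL²/12 = 5.697 × 1.451²/12 = 0.99954 kg·m²; I = I_cm + md² = 0.99954 + 5.697 × 0.55830² = 2.7753 kg·m².
T = 2π√(2.7753/(5.697 × 9.792 × 0.55830)) = 1.876 s.

1.876 s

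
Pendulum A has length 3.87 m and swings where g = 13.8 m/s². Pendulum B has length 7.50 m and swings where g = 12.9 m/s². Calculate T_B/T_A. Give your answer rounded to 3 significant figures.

T = 2π√(L/g), so T_B/T_A = √((L_B/g_B)/(L_A/g_A)) = √((7.50/12.9)/(3.87/13.8)) = 1.44.

1.44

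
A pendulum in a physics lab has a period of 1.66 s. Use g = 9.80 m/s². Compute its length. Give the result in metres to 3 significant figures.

From T = 2π√(L/g), L = gT²/(4π²) = 9.80 × 1.660²/(4π²) = 0.684 m.

0.684 m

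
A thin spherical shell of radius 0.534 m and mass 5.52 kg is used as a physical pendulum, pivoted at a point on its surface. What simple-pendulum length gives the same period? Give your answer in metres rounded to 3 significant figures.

0.890 m

The equivalent simple-pendulum length is L_eq = I/(md), where I is about the pivot and d = 0.5340 m.
I_cm = (2/3)mR² = 1.049 kg·m², so I = I_cm + md² = 1.049 + 1.574 = 2.623 kg·m².
L_eq = 2.623/(5.52 × 0.5340) = 0.890 m.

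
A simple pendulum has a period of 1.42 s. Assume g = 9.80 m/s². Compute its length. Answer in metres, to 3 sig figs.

0.501 m

From T = 2π√(L/g), L = gT²/(4π²) = 9.80 × 1.420²/(4π²) = 0.501 m.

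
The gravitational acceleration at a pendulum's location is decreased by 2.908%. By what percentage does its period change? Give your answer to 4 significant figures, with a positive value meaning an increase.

T ∝ 1/√g, so T'/T = 1/√(0.97092) = 1.0149.
Percentage change in T = (1.0149 − 1) × 100% = 1.487%.

1.487%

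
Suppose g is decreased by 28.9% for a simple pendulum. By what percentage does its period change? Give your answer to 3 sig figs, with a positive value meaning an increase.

T ∝ 1/√g, so T'/T = 1/√(0.7110) = 1.186.
Percentage change in T = (1.186 − 1) × 100% = 18.6%.

18.6%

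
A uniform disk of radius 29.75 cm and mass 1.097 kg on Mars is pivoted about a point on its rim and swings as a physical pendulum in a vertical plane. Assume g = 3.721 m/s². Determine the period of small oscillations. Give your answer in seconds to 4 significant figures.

I_cm = ½mr² = 0.048546 kg·m². The pivot is at distance d = 0.2975 m from the centre of mass.
By the parallel-axis theorem, I = I_cm + md² = 0.048546 + 0.097091 = 0.14564 kg·m².
T = 2π√(I/(mgd)) = 2π√(0.14564/(1.097 × 3.721 × 0.2975)) = 2.176 s.

2.176 s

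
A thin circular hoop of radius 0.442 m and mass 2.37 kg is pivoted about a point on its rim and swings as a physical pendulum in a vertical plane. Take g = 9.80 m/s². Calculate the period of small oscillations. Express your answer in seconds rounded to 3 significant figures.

1.89 s

I_cm = mr² = 0.4630 kg·m². The pivot is at distance d = 0.442 m from the centre of mass.
By the parallel-axis theorem, I = I_cm + md² = 0.4630 + 0.4630 = 0.9260 kg·m².
T = 2π√(I/(mgd)) = 2π√(0.9260/(2.37 × 9.80 × 0.442)) = 1.89 s.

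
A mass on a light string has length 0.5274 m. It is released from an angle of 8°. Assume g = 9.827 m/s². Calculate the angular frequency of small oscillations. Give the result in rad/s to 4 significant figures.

ω = √(g/L) = √(9.827/0.5274) = 4.317 rad/s.

4.317 rad/s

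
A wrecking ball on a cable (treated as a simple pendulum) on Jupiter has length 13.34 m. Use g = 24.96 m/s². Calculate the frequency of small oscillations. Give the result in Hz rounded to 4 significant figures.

T = 2π√(L/g) = 2π√(13.34/24.96) = 4.5934 s, so f = 1/T = 0.2177 Hz.

0.2177 Hz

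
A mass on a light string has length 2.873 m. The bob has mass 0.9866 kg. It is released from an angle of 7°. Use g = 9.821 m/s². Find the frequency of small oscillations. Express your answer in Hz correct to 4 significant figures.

0.2943 Hz

T = 2π√(L/g) = 2π√(2.873/9.821) = 3.3984 s, so f = 1/T = 0.2943 Hz.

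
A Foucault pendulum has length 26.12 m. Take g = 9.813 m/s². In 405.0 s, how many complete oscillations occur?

39

T = 2π√(L/g) = 2π√(26.12/9.813) = 10.251 s.
Number of complete oscillations = ⌊405.0/10.251⌋ = ⌊39.508⌋ = 39.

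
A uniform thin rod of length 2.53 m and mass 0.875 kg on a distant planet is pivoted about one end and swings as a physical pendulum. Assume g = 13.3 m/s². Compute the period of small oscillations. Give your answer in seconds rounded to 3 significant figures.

For a physical pendulum T = 2π√(I/(mgd)), with d = 1.265 m from pivot to centre of mass.
I_cm = mL²/12 = 0.875 × 2.53²/12 = 0.4667 kg·m²; I = I_cm + md² = 0.4667 + 0.875 × 1.265² = 1.867 kg·m².
T = 2π√(1.867/(0.875 × 13.3 × 1.265)) = 2.24 s.

2.24 s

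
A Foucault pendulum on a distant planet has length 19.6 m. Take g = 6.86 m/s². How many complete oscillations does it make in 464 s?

43

T = 2π√(L/g) = 2π√(19.6/6.86) = 10.62 s.
Number of complete oscillations = ⌊464/10.62⌋ = ⌊43.69⌋ = 43.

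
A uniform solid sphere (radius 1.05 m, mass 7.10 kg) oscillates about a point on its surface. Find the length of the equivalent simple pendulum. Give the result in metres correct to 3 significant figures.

The equivalent simple-pendulum length is L_eq = I/(md), where I is about the pivot and d = 1.050 m.
I_cm = (2/5)mR² = 3.131 kg·m², so I = I_cm + md² = 3.131 + 7.828 = 10.96 kg·m².
L_eq = 10.96/(7.10 × 1.050) = 1.47 m.

1.47 m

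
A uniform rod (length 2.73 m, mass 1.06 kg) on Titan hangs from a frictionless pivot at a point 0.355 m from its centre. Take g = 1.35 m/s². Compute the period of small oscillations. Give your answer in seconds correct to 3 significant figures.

For a physical pendulum T = 2π√(I/(mgd)), with d = 0.3550 m from pivot to centre of mass.
I_cm = mL²/12 = 1.06 × 2.73²/12 = 0.6583 kg·m²; I = I_cm + md² = 0.6583 + 1.06 × 0.3550² = 0.7919 kg·m².
T = 2π√(0.7919/(1.06 × 1.35 × 0.3550)) = 7.84 s.

7.84 s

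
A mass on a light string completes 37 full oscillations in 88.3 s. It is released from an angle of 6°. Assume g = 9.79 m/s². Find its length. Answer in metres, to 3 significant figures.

T = 88.3/37 = 2.386 s.
From T = 2π√(L/g), L = gT²/(4π²) = 9.79 × 2.386²/(4π²) = 1.41 m.

1.41 m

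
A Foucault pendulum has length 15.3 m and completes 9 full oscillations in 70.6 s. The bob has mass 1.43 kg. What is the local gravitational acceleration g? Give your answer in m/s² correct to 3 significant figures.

9.82 m/s²

T = 70.6/9 = 7.844 s.
From T = 2π√(L/g), g = 4π²L/T² = 4π² × 15.3/7.844² = 9.82 m/s².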